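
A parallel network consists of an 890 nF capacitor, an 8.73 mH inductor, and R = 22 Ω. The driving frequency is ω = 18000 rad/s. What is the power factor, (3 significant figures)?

X_L = ωL = 157 Ω
X_C = 1/(ωC) = 62.4 Ω
Parallel: admittances add. Y = 1/R + 1/(jωL) + jωC
Y = (0.0455 + j0.00966) S
|Y| = 0.0465 S → |Z| = 1/|Y| = 21.5 Ω, ∠Z = −∠Y = -12.0°
cos φ = cos(-12.0°) = 0.978

0.978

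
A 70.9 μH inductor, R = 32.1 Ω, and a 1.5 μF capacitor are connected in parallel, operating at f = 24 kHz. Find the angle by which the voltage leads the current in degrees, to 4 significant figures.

ω = 2πf = 150800 rad/s
X_L = ωL = 10.69 Ω
X_C = 1/(ωC) = 4.421 Ω
Parallel: admittances add. Y = 1/R + 1/(jωL) + jωC
Y = (0.03115 + j0.1327) S
|Y| = 0.1363 S → |Z| = 1/|Y| = 7.338 Ω, ∠Z = −∠Y = -76.78°

-76.78°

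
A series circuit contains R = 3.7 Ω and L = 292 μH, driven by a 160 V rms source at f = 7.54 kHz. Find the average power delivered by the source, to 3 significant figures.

ω = 2πf = 47380 rad/s
X_L = ωL = 13.8 Ω
Z = 3.70 + j13.8 Ω
|Z| = √(3.70² + 13.8²) = 14.3 Ω
∠Z = arctan(13.8/3.70) = 75.0°
I = V/|Z| = 11.2 A
P = VI cos φ = 160 × 11.2 × cos(75.0°) = 462 W

462 W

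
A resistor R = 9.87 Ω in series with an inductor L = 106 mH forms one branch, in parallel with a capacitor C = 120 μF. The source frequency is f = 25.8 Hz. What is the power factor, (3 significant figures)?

0.719

ω = 2πf = 162.1 rad/s
X_L = ωL = 17.2 Ω
X_C = 1/(ωC) = 51.4 Ω
Branch 1 (R+jX_L): Z₁ = 9.87 + j17.2 Ω, |Z₁| = 19.8 Ω
Branch 2 (−jX_C): Z₂ = −j51.4 Ω
Parallel: Z = Z₁Z₂/(Z₁+Z₂), |Z| = 28.6 Ω, ∠Z = 44.0°
cos φ = cos(44.0°) = 0.719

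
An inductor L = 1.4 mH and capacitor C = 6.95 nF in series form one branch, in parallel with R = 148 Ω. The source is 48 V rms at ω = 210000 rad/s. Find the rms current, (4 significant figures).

X_L = ωL = 294.0 Ω
X_C = 1/(ωC) = 685.2 Ω
Branch 1: Z₁ = R = 148.0 Ω
Branch 2 (series LC): Z₂ = j(X_L − X_C) = −j391.2 Ω
Parallel: Z = Z₁Z₂/(Z₁+Z₂), |Z| = 138.4 Ω, ∠Z = -20.72°
I = V/|Z| = 48/138.4 = 346.8 mA

346.8 mA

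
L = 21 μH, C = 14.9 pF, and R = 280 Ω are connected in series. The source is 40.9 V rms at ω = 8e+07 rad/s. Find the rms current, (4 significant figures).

46.14 mA

X_L = ωL = 1680 Ω
X_C = 1/(ωC) = 838.9 Ω
Net reactance X = X_L − X_C = 841.1 Ω
Z = 280.0 + j841.1 Ω
|Z| = √(280.0² + 841.1²) = 886.5 Ω
I = V/|Z| = 40.9/886.5 = 46.14 mA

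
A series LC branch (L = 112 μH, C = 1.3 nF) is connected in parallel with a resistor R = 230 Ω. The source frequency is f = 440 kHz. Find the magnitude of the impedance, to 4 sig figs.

ω = 2πf = 2.765e+06 rad/s
X_L = ωL = 309.6 Ω
X_C = 1/(ωC) = 278.2 Ω
Branch 1: Z₁ = R = 230.0 Ω
Branch 2 (series LC): Z₂ = j(X_L − X_C) = j31.39 Ω
Parallel: Z = Z₁Z₂/(Z₁+Z₂), |Z| = 31.10 Ω, ∠Z = 82.23°

31.10 Ω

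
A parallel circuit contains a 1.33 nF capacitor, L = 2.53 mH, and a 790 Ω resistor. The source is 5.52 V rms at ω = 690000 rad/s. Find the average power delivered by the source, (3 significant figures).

38.6 mW

X_L = ωL = 1750 Ω
X_C = 1/(ωC) = 1090 Ω
Parallel: admittances add. Y = 1/R + 1/(jωL) + jωC
Y = (0.00127 + j0.000345) S
|Y| = 0.00131 S → |Z| = 1/|Y| = 762 Ω, ∠Z = −∠Y = -15.2°
I = V/|Z| = 7.24 mA
P = VI cos φ = 5.52 × 0.00724 × cos(-15.2°) = 38.6 mW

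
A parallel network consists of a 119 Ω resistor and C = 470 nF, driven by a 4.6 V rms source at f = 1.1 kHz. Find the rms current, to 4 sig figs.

41.44 mA

ω = 2πf = 6912 rad/s
X_C = 1/(ωC) = 307.8 Ω
Parallel: admittances add. Y = 1/R + jωC
Y = (0.008403 + j0.003248) S
|Y| = 0.009009 S → |Z| = 1/|Y| = 111.0 Ω, ∠Z = −∠Y = -21.13°
I = V/|Z| = 4.6/111.0 = 41.44 mA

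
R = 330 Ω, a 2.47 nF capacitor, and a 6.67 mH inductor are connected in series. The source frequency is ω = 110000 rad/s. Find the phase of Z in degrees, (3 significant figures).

X_L = ωL = 734 Ω
X_C = 1/(ωC) = 3680 Ω
Net reactance X = X_L − X_C = -2950 Ω
Z = 330 − j2950 Ω
|Z| = √(330² + 2950²) = 2970 Ω
∠Z = arctan(-2950/330) = -83.6°

-83.6°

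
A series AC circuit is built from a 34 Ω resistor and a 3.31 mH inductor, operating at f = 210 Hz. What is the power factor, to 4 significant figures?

ω = 2πf = 1319 rad/s
X_L = ωL = 4.367 Ω
Z = 34.00 + j4.367 Ω
|Z| = √(34.00² + 4.367²) = 34.28 Ω
∠Z = arctan(4.367/34.00) = 7.320°
cos φ = cos(7.320°) = 0.9919

0.9919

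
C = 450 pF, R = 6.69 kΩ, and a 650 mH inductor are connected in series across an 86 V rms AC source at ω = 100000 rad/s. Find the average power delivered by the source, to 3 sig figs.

26.4 mW

X_L = ωL = 65000 Ω
X_C = 1/(ωC) = 22200 Ω
Net reactance X = X_L − X_C = 42800 Ω
Z = 6690 + j42800 Ω
|Z| = √(6690² + 42800²) = 43300 Ω
∠Z = arctan(42800/6690) = 81.1°
I = V/|Z| = 1.99 mA
P = VI cos φ = 86 × 0.00199 × cos(81.1°) = 26.4 mW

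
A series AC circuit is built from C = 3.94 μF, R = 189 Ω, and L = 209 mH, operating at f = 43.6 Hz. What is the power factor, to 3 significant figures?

ω = 2πf = 273.9 rad/s
X_L = ωL = 57.3 Ω
X_C = 1/(ωC) = 926 Ω
Net reactance X = X_L − X_C = -869 Ω
Z = 189 − j869 Ω
|Z| = √(189² + 869²) = 890 Ω
∠Z = arctan(-869/189) = -77.7°
cos φ = cos(-77.7°) = 0.212

0.212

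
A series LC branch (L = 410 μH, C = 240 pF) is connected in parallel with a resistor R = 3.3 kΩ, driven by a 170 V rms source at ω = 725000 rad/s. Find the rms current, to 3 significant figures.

X_L = ωL = 297 Ω
X_C = 1/(ωC) = 5750 Ω
Branch 1: Z₁ = R = 3300 Ω
Branch 2 (series LC): Z₂ = j(X_L − X_C) = −j5450 Ω
Parallel: Z = Z₁Z₂/(Z₁+Z₂), |Z| = 2820 Ω, ∠Z = -31.2°
I = V/|Z| = 170/2820 = 60.2 mA

60.2 mA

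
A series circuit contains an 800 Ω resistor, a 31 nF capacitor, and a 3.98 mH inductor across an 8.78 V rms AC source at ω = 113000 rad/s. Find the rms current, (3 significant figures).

10.8 mA

X_L = ωL = 450 Ω
X_C = 1/(ωC) = 285 Ω
Net reactance X = X_L − X_C = 164 Ω
Z = 800 + j164 Ω
|Z| = √(800² + 164²) = 817 Ω
I = V/|Z| = 8.78/817 = 10.8 mA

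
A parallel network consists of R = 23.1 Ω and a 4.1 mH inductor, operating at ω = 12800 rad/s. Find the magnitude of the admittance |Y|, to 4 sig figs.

47.30 mS

X_L = ωL = 52.48 Ω
Parallel: admittances add. Y = 1/R + 1/(jωL)
Y = (0.04329 − j0.01905) S
|Y| = 0.04730 S → |Z| = 1/|Y| = 21.14 Ω, ∠Z = −∠Y = 23.76°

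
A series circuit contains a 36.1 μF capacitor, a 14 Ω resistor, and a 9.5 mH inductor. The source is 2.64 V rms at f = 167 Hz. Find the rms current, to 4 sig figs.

ω = 2πf = 1049 rad/s
X_L = ωL = 9.968 Ω
X_C = 1/(ωC) = 26.40 Ω
Net reactance X = X_L − X_C = -16.43 Ω
Z = 14.00 − j16.43 Ω
|Z| = √(14.00² + 16.43²) = 21.59 Ω
I = V/|Z| = 2.64/21.59 = 122.3 mA

122.3 mA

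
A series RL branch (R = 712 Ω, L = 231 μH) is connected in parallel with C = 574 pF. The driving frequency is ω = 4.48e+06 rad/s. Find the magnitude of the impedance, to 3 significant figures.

X_L = ωL = 1030 Ω
X_C = 1/(ωC) = 389 Ω
Branch 1 (R+jX_L): Z₁ = 712 + j1030 Ω, |Z₁| = 1260 Ω
Branch 2 (−jX_C): Z₂ = −j389 Ω
Parallel: Z = Z₁Z₂/(Z₁+Z₂), |Z| = 508 Ω, ∠Z = -76.7°

508 Ω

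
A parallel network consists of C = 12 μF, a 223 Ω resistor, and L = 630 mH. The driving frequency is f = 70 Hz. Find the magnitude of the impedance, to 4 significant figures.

ω = 2πf = 439.8 rad/s
X_L = ωL = 277.1 Ω
X_C = 1/(ωC) = 189.5 Ω
Parallel: admittances add. Y = 1/R + 1/(jωL) + jωC
Y = (0.004484 + j0.001669) S
|Y| = 0.004785 S → |Z| = 1/|Y| = 209.0 Ω, ∠Z = −∠Y = -20.41°

209.0 Ω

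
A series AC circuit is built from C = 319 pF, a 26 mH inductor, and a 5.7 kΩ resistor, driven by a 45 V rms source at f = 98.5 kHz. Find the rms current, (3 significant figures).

ω = 2πf = 618900 rad/s
X_L = ωL = 16100 Ω
X_C = 1/(ωC) = 5070 Ω
Net reactance X = X_L − X_C = 11000 Ω
Z = 5700 + j11000 Ω
|Z| = √(5700² + 11000²) = 12400 Ω
I = V/|Z| = 45/12400 = 3.63 mA

3.63 mA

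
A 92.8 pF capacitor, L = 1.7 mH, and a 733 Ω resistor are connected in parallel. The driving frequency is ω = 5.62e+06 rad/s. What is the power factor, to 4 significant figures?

0.9563

X_L = ωL = 9554 Ω
X_C = 1/(ωC) = 1917 Ω
Parallel: admittances add. Y = 1/R + 1/(jωL) + jωC
Y = (0.001364 + j0.0004169) S
|Y| = 0.001427 S → |Z| = 1/|Y| = 701.0 Ω, ∠Z = −∠Y = -16.99°
cos φ = cos(-16.99°) = 0.9563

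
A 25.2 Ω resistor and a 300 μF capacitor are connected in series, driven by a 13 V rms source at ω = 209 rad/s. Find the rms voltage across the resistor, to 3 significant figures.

11.0 V

X_C = 1/(ωC) = 15.9 Ω
Z = 25.2 − j15.9 Ω
|Z| = √(25.2² + 15.9²) = 29.8 Ω
I = V/|Z| = 436 mA
V_R = I·|Z_R| = 0.436 × 25.2 = 11.0 V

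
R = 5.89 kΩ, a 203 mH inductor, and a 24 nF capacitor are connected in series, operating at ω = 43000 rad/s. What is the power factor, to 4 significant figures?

X_L = ωL = 8729 Ω
X_C = 1/(ωC) = 969.0 Ω
Net reactance X = X_L − X_C = 7760 Ω
Z = 5890 + j7760 Ω
|Z| = √(5890² + 7760²) = 9742 Ω
∠Z = arctan(7760/5890) = 52.80°
cos φ = cos(52.80°) = 0.6046

0.6046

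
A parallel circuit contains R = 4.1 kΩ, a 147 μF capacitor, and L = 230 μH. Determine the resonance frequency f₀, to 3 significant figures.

866 Hz

ω₀ = 1/√(LC) = 1/√(0.00023 × 0.000147) = 5438 rad/s
f₀ = ω₀/(2π) = 866 Hz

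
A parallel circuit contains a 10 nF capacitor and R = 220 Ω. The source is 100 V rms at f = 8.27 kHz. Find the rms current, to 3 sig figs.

ω = 2πf = 51960 rad/s
X_C = 1/(ωC) = 1920 Ω
Parallel: admittances add. Y = 1/R + jωC
Y = (0.00455 + j0.000520) S
|Y| = 0.00458 S → |Z| = 1/|Y| = 219 Ω, ∠Z = −∠Y = -6.52°
I = V/|Z| = 100/219 = 458 mA

458 mA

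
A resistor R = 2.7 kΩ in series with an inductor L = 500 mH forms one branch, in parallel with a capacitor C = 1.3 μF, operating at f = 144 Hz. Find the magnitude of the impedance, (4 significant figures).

852.8 Ω

ω = 2πf = 904.8 rad/s
X_L = ωL = 452.4 Ω
X_C = 1/(ωC) = 850.2 Ω
Branch 1 (R+jX_L): Z₁ = 2700 + j452.4 Ω, |Z₁| = 2738 Ω
Branch 2 (−jX_C): Z₂ = −j850.2 Ω
Parallel: Z = Z₁Z₂/(Z₁+Z₂), |Z| = 852.8 Ω, ∠Z = -72.11°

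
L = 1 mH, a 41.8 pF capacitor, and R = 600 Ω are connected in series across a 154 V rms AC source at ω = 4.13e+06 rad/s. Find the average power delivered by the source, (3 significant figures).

4.55 W

X_L = ωL = 4130 Ω
X_C = 1/(ωC) = 5790 Ω
Net reactance X = X_L − X_C = -1660 Ω
Z = 600 − j1660 Ω
|Z| = √(600² + 1660²) = 1770 Ω
∠Z = arctan(-1660/600) = -70.2°
I = V/|Z| = 87.1 mA
P = VI cos φ = 154 × 0.0871 × cos(-70.2°) = 4.55 W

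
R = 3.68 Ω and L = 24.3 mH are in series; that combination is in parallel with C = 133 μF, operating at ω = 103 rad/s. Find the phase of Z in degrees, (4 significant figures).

X_L = ωL = 2.503 Ω
X_C = 1/(ωC) = 73.00 Ω
Branch 1 (R+jX_L): Z₁ = 3.680 + j2.503 Ω, |Z₁| = 4.450 Ω
Branch 2 (−jX_C): Z₂ = −j73.00 Ω
Parallel: Z = Z₁Z₂/(Z₁+Z₂), |Z| = 4.602 Ω, ∠Z = 31.23°

31.23°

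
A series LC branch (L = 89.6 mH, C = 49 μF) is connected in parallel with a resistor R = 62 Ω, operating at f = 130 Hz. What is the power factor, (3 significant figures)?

0.614

ω = 2πf = 816.8 rad/s
X_L = ωL = 73.2 Ω
X_C = 1/(ωC) = 25.0 Ω
Branch 1: Z₁ = R = 62.0 Ω
Branch 2 (series LC): Z₂ = j(X_L − X_C) = j48.2 Ω
Parallel: Z = Z₁Z₂/(Z₁+Z₂), |Z| = 38.1 Ω, ∠Z = 52.1°
cos φ = cos(52.1°) = 0.614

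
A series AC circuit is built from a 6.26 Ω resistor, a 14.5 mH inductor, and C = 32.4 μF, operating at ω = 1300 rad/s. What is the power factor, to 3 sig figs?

0.788

X_L = ωL = 18.9 Ω
X_C = 1/(ωC) = 23.7 Ω
Net reactance X = X_L − X_C = -4.89 Ω
Z = 6.26 − j4.89 Ω
|Z| = √(6.26² + 4.89²) = 7.94 Ω
∠Z = arctan(-4.89/6.26) = -38.0°
cos φ = cos(-38.0°) = 0.788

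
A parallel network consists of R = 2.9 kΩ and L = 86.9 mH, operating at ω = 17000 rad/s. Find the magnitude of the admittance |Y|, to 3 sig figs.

760 μS

X_L = ωL = 1480 Ω
Parallel: admittances add. Y = 1/R + 1/(jωL)
Y = (0.000345 − j0.000677) S
|Y| = 0.000760 S → |Z| = 1/|Y| = 1320 Ω, ∠Z = −∠Y = 63.0°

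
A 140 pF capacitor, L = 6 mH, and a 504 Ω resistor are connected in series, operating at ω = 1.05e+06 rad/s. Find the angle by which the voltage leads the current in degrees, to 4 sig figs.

X_L = ωL = 6300 Ω
X_C = 1/(ωC) = 6803 Ω
Net reactance X = X_L − X_C = -502.7 Ω
Z = 504.0 − j502.7 Ω
|Z| = √(504.0² + 502.7²) = 711.9 Ω
∠Z = arctan(-502.7/504.0) = -44.93°

-44.93°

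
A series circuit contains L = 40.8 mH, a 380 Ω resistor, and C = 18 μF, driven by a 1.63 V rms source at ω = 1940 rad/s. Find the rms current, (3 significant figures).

X_L = ωL = 79.2 Ω
X_C = 1/(ωC) = 28.6 Ω
Net reactance X = X_L − X_C = 50.5 Ω
Z = 380 + j50.5 Ω
|Z| = √(380² + 50.5²) = 383 Ω
I = V/|Z| = 1.63/383 = 4.25 mA

4.25 mA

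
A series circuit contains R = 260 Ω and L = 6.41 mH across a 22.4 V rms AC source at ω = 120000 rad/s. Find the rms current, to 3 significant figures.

X_L = ωL = 769 Ω
Z = 260 + j769 Ω
|Z| = √(260² + 769²) = 812 Ω
I = V/|Z| = 22.4/812 = 27.6 mA

27.6 mA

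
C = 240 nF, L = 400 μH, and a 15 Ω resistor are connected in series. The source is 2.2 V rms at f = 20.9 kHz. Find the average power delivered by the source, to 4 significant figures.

ω = 2πf = 131300 rad/s
X_L = ωL = 52.53 Ω
X_C = 1/(ωC) = 31.73 Ω
Net reactance X = X_L − X_C = 20.80 Ω
Z = 15.00 + j20.80 Ω
|Z| = √(15.00² + 20.80²) = 25.64 Ω
∠Z = arctan(20.80/15.00) = 54.20°
I = V/|Z| = 85.79 mA
P = VI cos φ = 2.2 × 0.08579 × cos(54.20°) = 110.4 mW

110.4 mW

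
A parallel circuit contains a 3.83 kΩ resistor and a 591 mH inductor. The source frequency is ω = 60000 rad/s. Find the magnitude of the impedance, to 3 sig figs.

X_L = ωL = 35500 Ω
Parallel: admittances add. Y = 1/R + 1/(jωL)
Y = (0.000261 − j2.82e-05) S
|Y| = 0.000263 S → |Z| = 1/|Y| = 3810 Ω, ∠Z = −∠Y = 6.16°

3810 Ω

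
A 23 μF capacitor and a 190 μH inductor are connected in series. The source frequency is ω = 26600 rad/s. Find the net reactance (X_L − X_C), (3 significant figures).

3.42 Ω

X_L = ωL = 5.05 Ω
X_C = 1/(ωC) = 1.63 Ω
X = 5.05 − 1.63 = 3.42 Ω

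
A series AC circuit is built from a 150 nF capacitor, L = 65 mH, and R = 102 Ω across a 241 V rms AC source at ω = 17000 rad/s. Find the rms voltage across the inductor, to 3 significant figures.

X_L = ωL = 1100 Ω
X_C = 1/(ωC) = 392 Ω
Net reactance X = X_L − X_C = 713 Ω
Z = 102 + j713 Ω
|Z| = √(102² + 713²) = 720 Ω
I = V/|Z| = 335 mA
V_L = I·|Z_L| = 0.335 × 1100 = 370 V

370 V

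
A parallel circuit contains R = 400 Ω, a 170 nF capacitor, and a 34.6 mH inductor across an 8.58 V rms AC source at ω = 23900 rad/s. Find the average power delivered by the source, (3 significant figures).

X_L = ωL = 827 Ω
X_C = 1/(ωC) = 246 Ω
Parallel: admittances add. Y = 1/R + 1/(jωL) + jωC
Y = (0.00250 + j0.00285) S
|Y| = 0.00379 S → |Z| = 1/|Y| = 264 Ω, ∠Z = −∠Y = -48.8°
I = V/|Z| = 32.6 mA
P = VI cos φ = 8.58 × 0.0326 × cos(-48.8°) = 184 mW

184 mW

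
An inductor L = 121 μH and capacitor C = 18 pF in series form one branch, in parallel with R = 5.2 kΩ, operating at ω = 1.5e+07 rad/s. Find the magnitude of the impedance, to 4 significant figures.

X_L = ωL = 1815 Ω
X_C = 1/(ωC) = 3704 Ω
Branch 1: Z₁ = R = 5200 Ω
Branch 2 (series LC): Z₂ = j(X_L − X_C) = −j1889 Ω
Parallel: Z = Z₁Z₂/(Z₁+Z₂), |Z| = 1775 Ω, ∠Z = -70.04°

1775 Ω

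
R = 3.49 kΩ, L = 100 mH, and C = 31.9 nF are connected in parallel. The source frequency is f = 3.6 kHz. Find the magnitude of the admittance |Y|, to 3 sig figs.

400 μS

ω = 2πf = 22620 rad/s
X_L = ωL = 2260 Ω
X_C = 1/(ωC) = 1390 Ω
Parallel: admittances add. Y = 1/R + 1/(jωL) + jωC
Y = (0.000287 + j0.000279) S
|Y| = 0.000400 S → |Z| = 1/|Y| = 2500 Ω, ∠Z = −∠Y = -44.3°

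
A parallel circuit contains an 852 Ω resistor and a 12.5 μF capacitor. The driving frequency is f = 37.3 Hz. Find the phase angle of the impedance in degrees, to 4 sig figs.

ω = 2πf = 234.4 rad/s
X_C = 1/(ωC) = 341.4 Ω
Parallel: admittances add. Y = 1/R + jωC
Y = (0.001174 + j0.002930) S
|Y| = 0.003156 S → |Z| = 1/|Y| = 316.9 Ω, ∠Z = −∠Y = -68.17°

-68.17°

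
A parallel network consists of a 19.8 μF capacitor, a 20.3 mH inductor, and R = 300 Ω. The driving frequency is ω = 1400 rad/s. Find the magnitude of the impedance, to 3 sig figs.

X_L = ωL = 28.4 Ω
X_C = 1/(ωC) = 36.1 Ω
Parallel: admittances add. Y = 1/R + 1/(jωL) + jωC
Y = (0.00333 − j0.00747) S
|Y| = 0.00818 S → |Z| = 1/|Y| = 122 Ω, ∠Z = −∠Y = 65.9°

122 Ω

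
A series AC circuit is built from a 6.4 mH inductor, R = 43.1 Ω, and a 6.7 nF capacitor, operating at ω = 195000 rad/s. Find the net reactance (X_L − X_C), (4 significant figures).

X_L = ωL = 1248 Ω
X_C = 1/(ωC) = 765.4 Ω
X = 1248 − 765.4 = 482.6 Ω

482.6 Ω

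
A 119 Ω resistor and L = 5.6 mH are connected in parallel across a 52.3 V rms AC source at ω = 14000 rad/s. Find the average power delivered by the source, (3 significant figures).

23.0 W

X_L = ωL = 78.4 Ω
Parallel: admittances add. Y = 1/R + 1/(jωL)
Y = (0.00840 − j0.0128) S
|Y| = 0.0153 S → |Z| = 1/|Y| = 65.5 Ω, ∠Z = −∠Y = 56.6°
I = V/|Z| = 799 mA
P = VI cos φ = 52.3 × 0.799 × cos(56.6°) = 23.0 W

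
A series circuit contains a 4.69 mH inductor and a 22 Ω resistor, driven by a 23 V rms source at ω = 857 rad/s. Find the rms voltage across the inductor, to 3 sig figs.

4.13 V

X_L = ωL = 4.02 Ω
Z = 22.0 + j4.02 Ω
|Z| = √(22.0² + 4.02²) = 22.4 Ω
I = V/|Z| = 1.03 A
V_L = I·|Z_L| = 1.03 × 4.02 = 4.13 V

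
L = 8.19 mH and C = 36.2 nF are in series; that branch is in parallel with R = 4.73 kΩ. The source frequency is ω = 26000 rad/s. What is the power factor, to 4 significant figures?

0.1768

X_L = ωL = 212.9 Ω
X_C = 1/(ωC) = 1062 Ω
Branch 1: Z₁ = R = 4730 Ω
Branch 2 (series LC): Z₂ = j(X_L − X_C) = −j849.5 Ω
Parallel: Z = Z₁Z₂/(Z₁+Z₂), |Z| = 836.2 Ω, ∠Z = -79.82°
cos φ = cos(-79.82°) = 0.1768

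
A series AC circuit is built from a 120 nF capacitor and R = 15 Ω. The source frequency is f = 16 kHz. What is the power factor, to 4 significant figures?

ω = 2πf = 100500 rad/s
X_C = 1/(ωC) = 82.89 Ω
Z = 15.00 − j82.89 Ω
|Z| = √(15.00² + 82.89²) = 84.24 Ω
∠Z = arctan(-82.89/15.00) = -79.74°
cos φ = cos(-79.74°) = 0.1781

0.1781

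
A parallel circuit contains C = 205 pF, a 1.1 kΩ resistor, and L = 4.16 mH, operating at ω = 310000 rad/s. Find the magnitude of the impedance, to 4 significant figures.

X_L = ωL = 1290 Ω
X_C = 1/(ωC) = 15740 Ω
Parallel: admittances add. Y = 1/R + 1/(jωL) + jωC
Y = (0.0009091 − j0.0007119) S
|Y| = 0.001155 S → |Z| = 1/|Y| = 866.1 Ω, ∠Z = −∠Y = 38.06°

866.1 Ω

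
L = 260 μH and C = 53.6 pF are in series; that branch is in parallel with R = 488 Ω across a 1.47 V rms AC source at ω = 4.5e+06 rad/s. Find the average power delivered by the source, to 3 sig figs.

X_L = ωL = 1170 Ω
X_C = 1/(ωC) = 4150 Ω
Branch 1: Z₁ = R = 488 Ω
Branch 2 (series LC): Z₂ = j(X_L − X_C) = −j2980 Ω
Parallel: Z = Z₁Z₂/(Z₁+Z₂), |Z| = 482 Ω, ∠Z = -9.31°
I = V/|Z| = 3.05 mA
P = VI cos φ = 1.47 × 0.00305 × cos(-9.31°) = 4.43 mW

4.43 mW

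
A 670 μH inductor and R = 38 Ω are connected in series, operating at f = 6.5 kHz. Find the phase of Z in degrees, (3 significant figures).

35.8°

ω = 2πf = 40840 rad/s
X_L = ωL = 27.4 Ω
Z = 38.0 + j27.4 Ω
|Z| = √(38.0² + 27.4²) = 46.8 Ω
∠Z = arctan(27.4/38.0) = 35.8°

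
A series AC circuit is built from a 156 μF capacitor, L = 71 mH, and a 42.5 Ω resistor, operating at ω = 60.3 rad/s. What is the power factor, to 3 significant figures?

X_L = ωL = 4.28 Ω
X_C = 1/(ωC) = 106 Ω
Net reactance X = X_L − X_C = -102 Ω
Z = 42.5 − j102 Ω
|Z| = √(42.5² + 102²) = 111 Ω
∠Z = arctan(-102/42.5) = -67.4°
cos φ = cos(-67.4°) = 0.385

0.385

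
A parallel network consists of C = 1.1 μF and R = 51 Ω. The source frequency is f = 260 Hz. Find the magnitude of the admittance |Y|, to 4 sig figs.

19.69 mS

ω = 2πf = 1634 rad/s
X_C = 1/(ωC) = 556.5 Ω
Parallel: admittances add. Y = 1/R + jωC
Y = (0.01961 + j0.001797) S
|Y| = 0.01969 S → |Z| = 1/|Y| = 50.79 Ω, ∠Z = −∠Y = -5.236°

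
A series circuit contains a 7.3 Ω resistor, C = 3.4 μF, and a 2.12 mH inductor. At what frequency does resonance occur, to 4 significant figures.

1.875 kHz

ω₀ = 1/√(LC) = 1/√(0.00212 × 3.4e-06) = 11780 rad/s
f₀ = ω₀/(2π) = 1.875 kHz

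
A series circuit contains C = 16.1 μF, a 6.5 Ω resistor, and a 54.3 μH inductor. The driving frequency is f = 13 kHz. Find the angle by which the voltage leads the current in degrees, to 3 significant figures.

ω = 2πf = 81680 rad/s
X_L = ωL = 4.44 Ω
X_C = 1/(ωC) = 0.760 Ω
Net reactance X = X_L − X_C = 3.67 Ω
Z = 6.50 + j3.67 Ω
|Z| = √(6.50² + 3.67²) = 7.47 Ω
∠Z = arctan(3.67/6.50) = 29.5°

29.5°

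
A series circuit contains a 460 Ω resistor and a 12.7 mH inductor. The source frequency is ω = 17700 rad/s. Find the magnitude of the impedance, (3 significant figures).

X_L = ωL = 225 Ω
Z = 460 + j225 Ω
|Z| = √(460² + 225²) = 512 Ω

512 Ω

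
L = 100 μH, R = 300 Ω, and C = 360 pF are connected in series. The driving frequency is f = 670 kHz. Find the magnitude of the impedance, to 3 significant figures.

383 Ω

ω = 2πf = 4.21e+06 rad/s
X_L = ωL = 421 Ω
X_C = 1/(ωC) = 660 Ω
Net reactance X = X_L − X_C = -239 Ω
Z = 300 − j239 Ω
|Z| = √(300² + 239²) = 383 Ω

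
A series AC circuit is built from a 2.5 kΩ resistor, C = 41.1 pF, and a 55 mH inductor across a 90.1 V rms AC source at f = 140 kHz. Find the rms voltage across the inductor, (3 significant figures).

ω = 2πf = 879600 rad/s
X_L = ωL = 48400 Ω
X_C = 1/(ωC) = 27700 Ω
Net reactance X = X_L − X_C = 20700 Ω
Z = 2500 + j20700 Ω
|Z| = √(2500² + 20700²) = 20900 Ω
I = V/|Z| = 4.32 mA
V_L = I·|Z_L| = 0.00432 × 48400 = 209 V

209 V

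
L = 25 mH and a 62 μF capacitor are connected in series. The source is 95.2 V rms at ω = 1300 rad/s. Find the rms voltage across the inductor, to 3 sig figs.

X_L = ωL = 32.5 Ω
X_C = 1/(ωC) = 12.4 Ω
Net reactance X = X_L − X_C = 20.1 Ω
Z = j20.1 Ω
|Z| = √(0² + 20.1²) = 20.1 Ω
I = V/|Z| = 4.74 A
V_L = I·|Z_L| = 4.74 × 32.5 = 154 V

154 V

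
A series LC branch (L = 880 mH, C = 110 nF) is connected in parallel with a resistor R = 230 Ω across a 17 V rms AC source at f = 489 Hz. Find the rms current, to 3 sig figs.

99.5 mA

ω = 2πf = 3072 rad/s
X_L = ωL = 2700 Ω
X_C = 1/(ωC) = 2960 Ω
Branch 1: Z₁ = R = 230 Ω
Branch 2 (series LC): Z₂ = j(X_L − X_C) = −j255 Ω
Parallel: Z = Z₁Z₂/(Z₁+Z₂), |Z| = 171 Ω, ∠Z = -42.0°
I = V/|Z| = 17/171 = 99.5 mA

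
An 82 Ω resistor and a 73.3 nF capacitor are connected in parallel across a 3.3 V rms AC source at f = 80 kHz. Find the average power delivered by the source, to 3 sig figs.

133 mW

ω = 2πf = 502700 rad/s
X_C = 1/(ωC) = 27.1 Ω
Parallel: admittances add. Y = 1/R + jωC
Y = (0.0122 + j0.0368) S
|Y| = 0.0388 S → |Z| = 1/|Y| = 25.8 Ω, ∠Z = −∠Y = -71.7°
I = V/|Z| = 128 mA
P = VI cos φ = 3.3 × 0.128 × cos(-71.7°) = 133 mW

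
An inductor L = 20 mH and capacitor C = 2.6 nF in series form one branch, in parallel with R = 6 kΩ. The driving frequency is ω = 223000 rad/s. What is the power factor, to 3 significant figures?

X_L = ωL = 4460 Ω
X_C = 1/(ωC) = 1720 Ω
Branch 1: Z₁ = R = 6000 Ω
Branch 2 (series LC): Z₂ = j(X_L − X_C) = j2740 Ω
Parallel: Z = Z₁Z₂/(Z₁+Z₂), |Z| = 2490 Ω, ∠Z = 65.5°
cos φ = cos(65.5°) = 0.415

0.415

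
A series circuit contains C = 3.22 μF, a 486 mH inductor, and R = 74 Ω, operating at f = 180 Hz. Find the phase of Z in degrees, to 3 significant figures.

ω = 2πf = 1131 rad/s
X_L = ωL = 550 Ω
X_C = 1/(ωC) = 275 Ω
Net reactance X = X_L − X_C = 275 Ω
Z = 74.0 + j275 Ω
|Z| = √(74.0² + 275²) = 285 Ω
∠Z = arctan(275/74.0) = 74.9°

74.9°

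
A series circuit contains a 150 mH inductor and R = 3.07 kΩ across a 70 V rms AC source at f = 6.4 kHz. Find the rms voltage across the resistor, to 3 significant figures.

31.8 V

ω = 2πf = 40210 rad/s
X_L = ωL = 6030 Ω
Z = 3070 + j6030 Ω
|Z| = √(3070² + 6030²) = 6770 Ω
I = V/|Z| = 10.3 mA
V_R = I·|Z_R| = 0.0103 × 3070 = 31.8 V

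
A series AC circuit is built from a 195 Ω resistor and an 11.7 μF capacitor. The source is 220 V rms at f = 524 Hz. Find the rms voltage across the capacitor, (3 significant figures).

ω = 2πf = 3292 rad/s
X_C = 1/(ωC) = 26.0 Ω
Z = 195 − j26.0 Ω
|Z| = √(195² + 26.0²) = 197 Ω
I = V/|Z| = 1.12 A
V_C = I·|Z_C| = 1.12 × 26.0 = 29.0 V

29.0 V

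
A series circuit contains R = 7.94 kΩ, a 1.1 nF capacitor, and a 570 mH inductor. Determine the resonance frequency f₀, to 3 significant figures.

6.36 kHz

ω₀ = 1/√(LC) = 1/√(0.57 × 1.1e-09) = 39940 rad/s
f₀ = ω₀/(2π) = 6.36 kHz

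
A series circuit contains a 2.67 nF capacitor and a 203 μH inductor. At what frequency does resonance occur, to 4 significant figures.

ω₀ = 1/√(LC) = 1/√(0.000203 × 2.67e-09) = 1.358e+06 rad/s
f₀ = ω₀/(2π) = 216.2 kHz

216.2 kHz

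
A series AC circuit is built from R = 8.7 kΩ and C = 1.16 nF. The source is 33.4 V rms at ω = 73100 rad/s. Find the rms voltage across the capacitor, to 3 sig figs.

26.9 V

X_C = 1/(ωC) = 11800 Ω
Z = 8700 − j11800 Ω
|Z| = √(8700² + 11800²) = 14700 Ω
I = V/|Z| = 2.28 mA
V_C = I·|Z_C| = 0.00228 × 11800 = 26.9 V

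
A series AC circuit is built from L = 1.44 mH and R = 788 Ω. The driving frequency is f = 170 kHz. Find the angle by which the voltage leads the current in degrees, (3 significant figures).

62.9°

ω = 2πf = 1.068e+06 rad/s
X_L = ωL = 1540 Ω
Z = 788 + j1540 Ω
|Z| = √(788² + 1540²) = 1730 Ω
∠Z = arctan(1540/788) = 62.9°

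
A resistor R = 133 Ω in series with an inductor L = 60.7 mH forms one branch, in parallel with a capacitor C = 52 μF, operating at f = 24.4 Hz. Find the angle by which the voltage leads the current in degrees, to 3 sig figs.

-44.9°

ω = 2πf = 153.3 rad/s
X_L = ωL = 9.31 Ω
X_C = 1/(ωC) = 125 Ω
Branch 1 (R+jX_L): Z₁ = 133 + j9.31 Ω, |Z₁| = 133 Ω
Branch 2 (−jX_C): Z₂ = −j125 Ω
Parallel: Z = Z₁Z₂/(Z₁+Z₂), |Z| = 94.7 Ω, ∠Z = -44.9°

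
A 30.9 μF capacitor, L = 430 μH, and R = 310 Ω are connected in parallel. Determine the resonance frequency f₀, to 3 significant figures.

ω₀ = 1/√(LC) = 1/√(0.00043 × 3.09e-05) = 8675 rad/s
f₀ = ω₀/(2π) = 1.38 kHz

1.38 kHz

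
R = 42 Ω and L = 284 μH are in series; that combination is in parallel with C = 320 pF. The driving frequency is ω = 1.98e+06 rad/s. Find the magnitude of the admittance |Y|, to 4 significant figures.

1.143 mS

X_L = ωL = 562.3 Ω
X_C = 1/(ωC) = 1578 Ω
Branch 1 (R+jX_L): Z₁ = 42.00 + j562.3 Ω, |Z₁| = 563.9 Ω
Branch 2 (−jX_C): Z₂ = −j1578 Ω
Parallel: Z = Z₁Z₂/(Z₁+Z₂), |Z| = 875.2 Ω, ∠Z = 83.36°
|Y| = 1/|Z| = 1.143 mS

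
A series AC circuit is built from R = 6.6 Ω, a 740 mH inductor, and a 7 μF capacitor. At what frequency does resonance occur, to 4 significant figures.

ω₀ = 1/√(LC) = 1/√(0.74 × 7e-06) = 439.4 rad/s
f₀ = ω₀/(2π) = 69.93 Hz

69.93 Hz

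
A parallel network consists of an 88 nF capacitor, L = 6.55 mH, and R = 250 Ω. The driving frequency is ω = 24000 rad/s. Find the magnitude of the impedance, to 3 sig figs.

171 Ω

X_L = ωL = 157 Ω
X_C = 1/(ωC) = 473 Ω
Parallel: admittances add. Y = 1/R + 1/(jωL) + jωC
Y = (0.00400 − j0.00425) S
|Y| = 0.00584 S → |Z| = 1/|Y| = 171 Ω, ∠Z = −∠Y = 46.7°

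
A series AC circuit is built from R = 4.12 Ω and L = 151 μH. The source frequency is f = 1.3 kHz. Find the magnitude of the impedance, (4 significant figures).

ω = 2πf = 8168 rad/s
X_L = ωL = 1.233 Ω
Z = 4.120 + j1.233 Ω
|Z| = √(4.120² + 1.233²) = 4.301 Ω

4.301 Ω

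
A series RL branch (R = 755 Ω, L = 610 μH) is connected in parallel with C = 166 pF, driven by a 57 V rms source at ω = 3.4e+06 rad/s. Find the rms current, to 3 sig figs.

11.9 mA

X_L = ωL = 2070 Ω
X_C = 1/(ωC) = 1770 Ω
Branch 1 (R+jX_L): Z₁ = 755 + j2070 Ω, |Z₁| = 2210 Ω
Branch 2 (−jX_C): Z₂ = −j1770 Ω
Parallel: Z = Z₁Z₂/(Z₁+Z₂), |Z| = 4810 Ω, ∠Z = -41.8°
I = V/|Z| = 57/4810 = 11.9 mA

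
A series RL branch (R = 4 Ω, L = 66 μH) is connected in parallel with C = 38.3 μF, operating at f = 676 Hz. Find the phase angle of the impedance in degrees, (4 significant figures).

ω = 2πf = 4247 rad/s
X_L = ωL = 0.2803 Ω
X_C = 1/(ωC) = 6.147 Ω
Branch 1 (R+jX_L): Z₁ = 4.000 + j0.2803 Ω, |Z₁| = 4.010 Ω
Branch 2 (−jX_C): Z₂ = −j6.147 Ω
Parallel: Z = Z₁Z₂/(Z₁+Z₂), |Z| = 3.471 Ω, ∠Z = -30.28°

-30.28°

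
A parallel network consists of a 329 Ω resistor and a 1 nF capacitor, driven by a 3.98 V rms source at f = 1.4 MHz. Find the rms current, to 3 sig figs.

ω = 2πf = 8.796e+06 rad/s
X_C = 1/(ωC) = 114 Ω
Parallel: admittances add. Y = 1/R + jωC
Y = (0.00304 + j0.00880) S
|Y| = 0.00931 S → |Z| = 1/|Y| = 107 Ω, ∠Z = −∠Y = -70.9°
I = V/|Z| = 3.98/107 = 37.0 mA

37.0 mA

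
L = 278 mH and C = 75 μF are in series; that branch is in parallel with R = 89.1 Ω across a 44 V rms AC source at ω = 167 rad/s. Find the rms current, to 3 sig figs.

X_L = ωL = 46.4 Ω
X_C = 1/(ωC) = 79.8 Ω
Branch 1: Z₁ = R = 89.1 Ω
Branch 2 (series LC): Z₂ = j(X_L − X_C) = −j33.4 Ω
Parallel: Z = Z₁Z₂/(Z₁+Z₂), |Z| = 31.3 Ω, ∠Z = -69.4°
I = V/|Z| = 44/31.3 = 1.41 A

1.41 A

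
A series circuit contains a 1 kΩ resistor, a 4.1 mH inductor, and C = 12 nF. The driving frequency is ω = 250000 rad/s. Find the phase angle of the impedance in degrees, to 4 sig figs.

X_L = ωL = 1025 Ω
X_C = 1/(ωC) = 333.3 Ω
Net reactance X = X_L − X_C = 691.7 Ω
Z = 1000 + j691.7 Ω
|Z| = √(1000² + 691.7²) = 1216 Ω
∠Z = arctan(691.7/1000) = 34.67°

34.67°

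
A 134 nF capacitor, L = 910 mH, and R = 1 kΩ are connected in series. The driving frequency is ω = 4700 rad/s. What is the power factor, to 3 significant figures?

X_L = ωL = 4280 Ω
X_C = 1/(ωC) = 1590 Ω
Net reactance X = X_L − X_C = 2690 Ω
Z = 1000 + j2690 Ω
|Z| = √(1000² + 2690²) = 2870 Ω
∠Z = arctan(2690/1000) = 69.6°
cos φ = cos(69.6°) = 0.349

0.349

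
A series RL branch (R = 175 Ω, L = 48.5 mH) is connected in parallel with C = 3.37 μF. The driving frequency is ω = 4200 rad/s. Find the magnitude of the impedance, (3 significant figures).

86.3 Ω

X_L = ωL = 204 Ω
X_C = 1/(ωC) = 70.7 Ω
Branch 1 (R+jX_L): Z₁ = 175 + j204 Ω, |Z₁| = 269 Ω
Branch 2 (−jX_C): Z₂ = −j70.7 Ω
Parallel: Z = Z₁Z₂/(Z₁+Z₂), |Z| = 86.3 Ω, ∠Z = -77.9°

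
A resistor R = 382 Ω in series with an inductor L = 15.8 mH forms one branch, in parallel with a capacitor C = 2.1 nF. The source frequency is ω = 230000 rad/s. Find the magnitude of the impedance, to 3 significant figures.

4700 Ω

X_L = ωL = 3630 Ω
X_C = 1/(ωC) = 2070 Ω
Branch 1 (R+jX_L): Z₁ = 382 + j3630 Ω, |Z₁| = 3650 Ω
Branch 2 (−jX_C): Z₂ = −j2070 Ω
Parallel: Z = Z₁Z₂/(Z₁+Z₂), |Z| = 4700 Ω, ∠Z = -82.3°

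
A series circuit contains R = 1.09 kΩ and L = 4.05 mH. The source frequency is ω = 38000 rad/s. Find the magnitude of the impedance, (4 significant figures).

1101 Ω

X_L = ωL = 153.9 Ω
Z = 1090 + j153.9 Ω
|Z| = √(1090² + 153.9²) = 1101 Ω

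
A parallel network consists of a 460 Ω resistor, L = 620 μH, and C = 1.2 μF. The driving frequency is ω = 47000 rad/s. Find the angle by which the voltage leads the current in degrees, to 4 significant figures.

-84.38°

X_L = ωL = 29.14 Ω
X_C = 1/(ωC) = 17.73 Ω
Parallel: admittances add. Y = 1/R + 1/(jωL) + jωC
Y = (0.002174 + j0.02208) S
|Y| = 0.02219 S → |Z| = 1/|Y| = 45.07 Ω, ∠Z = −∠Y = -84.38°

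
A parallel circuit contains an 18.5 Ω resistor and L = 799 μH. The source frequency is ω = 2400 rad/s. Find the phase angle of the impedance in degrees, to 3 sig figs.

84.1°

X_L = ωL = 1.92 Ω
Parallel: admittances add. Y = 1/R + 1/(jωL)
Y = (0.0541 − j0.521) S
|Y| = 0.524 S → |Z| = 1/|Y| = 1.91 Ω, ∠Z = −∠Y = 84.1°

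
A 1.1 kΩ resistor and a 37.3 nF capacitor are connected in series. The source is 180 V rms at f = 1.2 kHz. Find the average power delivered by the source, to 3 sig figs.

ω = 2πf = 7540 rad/s
X_C = 1/(ωC) = 3560 Ω
Z = 1100 − j3560 Ω
|Z| = √(1100² + 3560²) = 3720 Ω
∠Z = arctan(-3560/1100) = -72.8°
I = V/|Z| = 48.4 mA
P = VI cos φ = 180 × 0.0484 × cos(-72.8°) = 2.57 W

2.57 W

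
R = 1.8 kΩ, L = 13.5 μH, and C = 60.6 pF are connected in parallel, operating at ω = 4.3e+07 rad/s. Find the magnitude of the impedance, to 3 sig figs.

958 Ω

X_L = ωL = 580 Ω
X_C = 1/(ωC) = 384 Ω
Parallel: admittances add. Y = 1/R + 1/(jωL) + jωC
Y = (0.000556 + j0.000883) S
|Y| = 0.00104 S → |Z| = 1/|Y| = 958 Ω, ∠Z = −∠Y = -57.8°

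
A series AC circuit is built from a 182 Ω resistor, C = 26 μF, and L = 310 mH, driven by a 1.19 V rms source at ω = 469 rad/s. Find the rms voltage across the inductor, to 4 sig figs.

X_L = ωL = 145.4 Ω
X_C = 1/(ωC) = 82.01 Ω
Net reactance X = X_L − X_C = 63.38 Ω
Z = 182.0 + j63.38 Ω
|Z| = √(182.0² + 63.38²) = 192.7 Ω
I = V/|Z| = 6.175 mA
V_L = I·|Z_L| = 0.006175 × 145.4 = 0.8977 V

0.8977 V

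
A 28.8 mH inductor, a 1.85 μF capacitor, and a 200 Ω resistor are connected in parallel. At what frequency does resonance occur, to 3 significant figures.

ω₀ = 1/√(LC) = 1/√(0.0288 × 1.85e-06) = 4332 rad/s
f₀ = ω₀/(2π) = 690 Hz

690 Hz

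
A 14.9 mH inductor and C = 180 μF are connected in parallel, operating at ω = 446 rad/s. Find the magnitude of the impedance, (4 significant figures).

X_L = ωL = 6.645 Ω
X_C = 1/(ωC) = 12.46 Ω
Parallel: admittances add. Y = 1/(jωL) + jωC
Y = (0 − j0.07020) S
|Y| = 0.07020 S → |Z| = 1/|Y| = 14.25 Ω, ∠Z = −∠Y = 90.00°

14.25 Ω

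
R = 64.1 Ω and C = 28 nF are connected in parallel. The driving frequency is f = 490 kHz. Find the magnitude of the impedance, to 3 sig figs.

11.4 Ω

ω = 2πf = 3.079e+06 rad/s
X_C = 1/(ωC) = 11.6 Ω
Parallel: admittances add. Y = 1/R + jωC
Y = (0.0156 + j0.0862) S
|Y| = 0.0876 S → |Z| = 1/|Y| = 11.4 Ω, ∠Z = −∠Y = -79.7°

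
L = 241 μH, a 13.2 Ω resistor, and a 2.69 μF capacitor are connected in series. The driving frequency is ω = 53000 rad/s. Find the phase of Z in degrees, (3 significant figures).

X_L = ωL = 12.8 Ω
X_C = 1/(ωC) = 7.01 Ω
Net reactance X = X_L − X_C = 5.76 Ω
Z = 13.2 + j5.76 Ω
|Z| = √(13.2² + 5.76²) = 14.4 Ω
∠Z = arctan(5.76/13.2) = 23.6°

23.6°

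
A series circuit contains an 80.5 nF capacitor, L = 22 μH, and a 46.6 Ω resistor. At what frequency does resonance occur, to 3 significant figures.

ω₀ = 1/√(LC) = 1/√(2.2e-05 × 8.05e-08) = 751400 rad/s
f₀ = ω₀/(2π) = 120 kHz

120 kHz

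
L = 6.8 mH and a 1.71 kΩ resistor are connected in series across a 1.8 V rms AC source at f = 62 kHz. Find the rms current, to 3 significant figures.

ω = 2πf = 389600 rad/s
X_L = ωL = 2650 Ω
Z = 1710 + j2650 Ω
|Z| = √(1710² + 2650²) = 3150 Ω
I = V/|Z| = 1.8/3150 = 571 μA

571 μA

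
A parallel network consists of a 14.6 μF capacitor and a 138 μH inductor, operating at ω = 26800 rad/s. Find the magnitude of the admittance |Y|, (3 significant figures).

X_L = ωL = 3.70 Ω
X_C = 1/(ωC) = 2.56 Ω
Parallel: admittances add. Y = 1/(jωL) + jωC
Y = (0 + j0.121) S
|Y| = 0.121 S → |Z| = 1/|Y| = 8.27 Ω, ∠Z = −∠Y = -90.0°

121 mS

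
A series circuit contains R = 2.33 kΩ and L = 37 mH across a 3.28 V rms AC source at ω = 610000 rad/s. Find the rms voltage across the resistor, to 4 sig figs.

0.3368 V

X_L = ωL = 22570 Ω
Z = 2330 + j22570 Ω
|Z| = √(2330² + 22570²) = 22690 Ω
I = V/|Z| = 144.6 μA
V_R = I·|Z_R| = 0.0001446 × 2330 = 0.3368 V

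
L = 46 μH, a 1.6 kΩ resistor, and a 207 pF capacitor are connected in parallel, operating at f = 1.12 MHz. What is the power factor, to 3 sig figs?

0.358

ω = 2πf = 7.037e+06 rad/s
X_L = ωL = 324 Ω
X_C = 1/(ωC) = 686 Ω
Parallel: admittances add. Y = 1/R + 1/(jωL) + jωC
Y = (0.000625 − j0.00163) S
|Y| = 0.00175 S → |Z| = 1/|Y| = 572 Ω, ∠Z = −∠Y = 69.1°
cos φ = cos(69.1°) = 0.358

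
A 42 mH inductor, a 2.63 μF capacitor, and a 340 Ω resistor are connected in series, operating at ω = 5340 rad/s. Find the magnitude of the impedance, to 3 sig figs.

373 Ω

X_L = ωL = 224 Ω
X_C = 1/(ωC) = 71.2 Ω
Net reactance X = X_L − X_C = 153 Ω
Z = 340 + j153 Ω
|Z| = √(340² + 153²) = 373 Ω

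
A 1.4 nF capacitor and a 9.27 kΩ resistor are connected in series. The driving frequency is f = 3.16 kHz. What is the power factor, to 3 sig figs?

0.250

ω = 2πf = 19850 rad/s
X_C = 1/(ωC) = 36000 Ω
Z = 9270 − j36000 Ω
|Z| = √(9270² + 36000²) = 37200 Ω
∠Z = arctan(-36000/9270) = -75.6°
cos φ = cos(-75.6°) = 0.250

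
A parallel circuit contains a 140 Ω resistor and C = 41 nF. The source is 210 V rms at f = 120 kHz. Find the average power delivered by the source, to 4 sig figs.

ω = 2πf = 754000 rad/s
X_C = 1/(ωC) = 32.35 Ω
Parallel: admittances add. Y = 1/R + jωC
Y = (0.007143 + j0.03091) S
|Y| = 0.03173 S → |Z| = 1/|Y| = 31.52 Ω, ∠Z = −∠Y = -76.99°
I = V/|Z| = 6.663 A
P = VI cos φ = 210 × 6.663 × cos(-76.99°) = 315.0 W

315.0 W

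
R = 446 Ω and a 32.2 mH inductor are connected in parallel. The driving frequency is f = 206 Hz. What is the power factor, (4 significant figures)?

ω = 2πf = 1294 rad/s
X_L = ωL = 41.68 Ω
Parallel: admittances add. Y = 1/R + 1/(jωL)
Y = (0.002242 − j0.02399) S
|Y| = 0.02410 S → |Z| = 1/|Y| = 41.50 Ω, ∠Z = −∠Y = 84.66°
cos φ = cos(84.66°) = 0.09304

0.09304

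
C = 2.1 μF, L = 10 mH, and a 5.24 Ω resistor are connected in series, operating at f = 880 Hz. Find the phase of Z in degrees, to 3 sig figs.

-80.4°

ω = 2πf = 5529 rad/s
X_L = ωL = 55.3 Ω
X_C = 1/(ωC) = 86.1 Ω
Net reactance X = X_L − X_C = -30.8 Ω
Z = 5.24 − j30.8 Ω
|Z| = √(5.24² + 30.8²) = 31.3 Ω
∠Z = arctan(-30.8/5.24) = -80.4°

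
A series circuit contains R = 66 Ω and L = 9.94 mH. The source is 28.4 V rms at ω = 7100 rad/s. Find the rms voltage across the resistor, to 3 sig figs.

X_L = ωL = 70.6 Ω
Z = 66.0 + j70.6 Ω
|Z| = √(66.0² + 70.6²) = 96.6 Ω
I = V/|Z| = 294 mA
V_R = I·|Z_R| = 0.294 × 66.0 = 19.4 V

19.4 V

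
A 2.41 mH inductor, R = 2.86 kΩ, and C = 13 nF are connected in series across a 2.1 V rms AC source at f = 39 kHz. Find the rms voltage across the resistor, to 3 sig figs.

ω = 2πf = 245000 rad/s
X_L = ωL = 591 Ω
X_C = 1/(ωC) = 314 Ω
Net reactance X = X_L − X_C = 277 Ω
Z = 2860 + j277 Ω
|Z| = √(2860² + 277²) = 2870 Ω
I = V/|Z| = 731 μA
V_R = I·|Z_R| = 0.000731 × 2860 = 2.09 V

2.09 V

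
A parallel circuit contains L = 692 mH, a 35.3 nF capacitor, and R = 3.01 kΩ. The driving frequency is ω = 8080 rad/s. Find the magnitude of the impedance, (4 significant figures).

X_L = ωL = 5591 Ω
X_C = 1/(ωC) = 3506 Ω
Parallel: admittances add. Y = 1/R + 1/(jωL) + jωC
Y = (0.0003322 + j0.0001064) S
|Y| = 0.0003488 S → |Z| = 1/|Y| = 2867 Ω, ∠Z = −∠Y = -17.75°

2867 Ω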